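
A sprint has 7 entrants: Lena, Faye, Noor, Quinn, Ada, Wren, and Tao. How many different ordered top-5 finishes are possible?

There are 7 choices for 1st place, 6 for 2nd, and so on down to 3 for position 5.
That gives 7 × 6 × 5 × 4 × 3 = 2520.

2520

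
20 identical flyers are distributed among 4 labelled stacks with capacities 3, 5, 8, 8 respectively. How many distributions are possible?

Without the upper bounds there are C(23,3) = 1771 ways to split 20 among 4 stacks.
Subtract solutions that violate a single cap (substitute x_i' = x_i − (cap_i+1)): x_1 ≥ 4 gives C(19,3) = 969; x_2 ≥ 6 gives C(17,3) = 680; x_3 ≥ 9 gives C(14,3) = 364; x_4 ≥ 9 gives C(14,3) = 364. Together 2377.
Add back pairs where two caps are both exceeded: 286 + 120 + 120 + 56 + 56 + 10 = 648.
Subtract triples: 4 + 4 + 0 + 0 = 8.
By inclusion–exclusion the count is 1771 − 2377 + 648 − 8 = 34.

34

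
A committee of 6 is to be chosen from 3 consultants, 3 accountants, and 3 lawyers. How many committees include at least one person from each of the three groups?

81

Unrestricted: C(9,6) = 84 ways to pick any 6 of the 9.
Subtract selections that omit an entire group: no consultants → C(6,6) = 1; no accountants → C(6,6) = 1; no lawyers → C(6,6) = 1.
Add back selections omitting two groups (i.e. drawn from a single group): C(3,6) + C(3,6) + C(3,6) = 0.
By inclusion–exclusion: 84 − 3 + 0 = 81.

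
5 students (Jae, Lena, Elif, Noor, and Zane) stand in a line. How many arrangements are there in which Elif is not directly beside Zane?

72

Of the 5! = 120 arrangements, those with Elif and Zane adjacent number 2 × 4! = 48 (treat the pair as a block with 2 internal orders).
So 120 − 48 = 72 arrangements keep them apart.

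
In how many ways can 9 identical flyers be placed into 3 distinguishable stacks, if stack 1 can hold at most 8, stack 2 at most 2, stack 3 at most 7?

Ignoring the caps, the number of non-negative solutions to x_1+…+x_3 = 9 is C(11,2) = 55.
Subtract solutions that violate a single cap (substitute x_i' = x_i − (cap_i+1)): x_1 ≥ 9 gives C(2,2) = 1; x_2 ≥ 3 gives C(8,2) = 28; x_3 ≥ 8 gives C(3,2) = 3. Together 32.
No two caps can be exceeded simultaneously, so the pair terms are all 0.
By inclusion–exclusion the count is 55 − 32 + 0 = 23.

23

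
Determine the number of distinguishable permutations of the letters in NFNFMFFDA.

7560

Letter multiplicities in NFNFMFFDA: A×1, D×1, F×4, M×1, N×2.
The number of distinct arrangements is 9!/(4!·2!) = 362880/48 = 7560.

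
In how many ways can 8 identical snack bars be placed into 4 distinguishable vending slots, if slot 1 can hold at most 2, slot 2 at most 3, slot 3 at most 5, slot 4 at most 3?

Ignoring the caps, the number of non-negative solutions to x_1+…+x_4 = 8 is C(11,3) = 165.
Subtract solutions that violate a single cap (substitute x_i' = x_i − (cap_i+1)): x_1 ≥ 3 gives C(8,3) = 56; x_2 ≥ 4 gives C(7,3) = 35; x_3 ≥ 6 gives C(5,3) = 10; x_4 ≥ 4 gives C(7,3) = 35. Together 136.
Add back pairs where two caps are both exceeded: 4 + 0 + 4 + 0 + 1 + 0 = 9.
By inclusion–exclusion the count is 165 − 136 + 9 = 38.

38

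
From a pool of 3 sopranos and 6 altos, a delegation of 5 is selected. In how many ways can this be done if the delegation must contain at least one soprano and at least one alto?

120

Unrestricted: C(9,5) = 126 ways to pick any 5 of the 9.
Subtract selections that omit an entire group: no sopranos → C(6,5) = 6; no altos → C(3,5) = 0.
Both groups omitted at once is impossible, so 126 − 6 = 120.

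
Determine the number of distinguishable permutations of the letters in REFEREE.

The 7 letters of REFEREE have repeats: E appearing 4 times and R appearing twice.
The number of distinct arrangements is 7!/(4!·2!) = 5040/48 = 105.

105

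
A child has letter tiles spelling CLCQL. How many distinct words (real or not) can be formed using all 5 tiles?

The 5 letters of CLCQL have repeats: C appearing twice and L appearing twice.
Dividing 5! = 120 by 2!·2! = 4 for the repeated letters gives 30.

30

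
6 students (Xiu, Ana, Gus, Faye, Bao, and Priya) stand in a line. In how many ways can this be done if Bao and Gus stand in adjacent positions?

Treat {Bao, Gus} as a single unit. There are 5 units to order, and the pair itself can be ordered 2 ways.
So the count is 2·(5)! = 240.

240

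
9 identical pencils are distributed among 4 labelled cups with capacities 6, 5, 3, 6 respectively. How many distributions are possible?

Ignoring the caps, the number of non-negative solutions to x_1+…+x_4 = 9 is C(12,3) = 220.
Subtract solutions that violate a single cap (substitute x_i' = x_i − (cap_i+1)): x_1 ≥ 7 gives C(5,3) = 10; x_2 ≥ 6 gives C(6,3) = 20; x_3 ≥ 4 gives C(8,3) = 56; x_4 ≥ 7 gives C(5,3) = 10. Together 96.
No two caps can be exceeded simultaneously, so the pair terms are all 0.
By inclusion–exclusion the count is 220 − 96 + 0 = 124.

124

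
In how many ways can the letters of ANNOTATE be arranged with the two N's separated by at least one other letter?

Total arrangements of ANNOTATE: 8!/(2!·2!·2!) = 5040.
Arrangements with the N's together: treat NN as one letter, giving (7)!/(2!·2!) = 1260.
Hence 5040 − 1260 = 3780.

3780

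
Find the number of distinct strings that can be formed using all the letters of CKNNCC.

Letter multiplicities in CKNNCC: C×3, K×1, N×2.
Dividing 6! = 720 by 3!·2! = 12 for the repeated letters gives 60.

60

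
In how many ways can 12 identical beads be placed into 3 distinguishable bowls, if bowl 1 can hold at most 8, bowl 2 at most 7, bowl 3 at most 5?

38

Ignoring the caps, the number of non-negative solutions to x_1+…+x_3 = 12 is C(14,2) = 91.
Subtract solutions that violate a single cap (substitute x_i' = x_i − (cap_i+1)): x_1 ≥ 9 gives C(5,2) = 10; x_2 ≥ 8 gives C(6,2) = 15; x_3 ≥ 6 gives C(8,2) = 28. Together 53.
No two caps can be exceeded simultaneously, so the pair terms are all 0.
By inclusion–exclusion the count is 91 − 53 + 0 = 38.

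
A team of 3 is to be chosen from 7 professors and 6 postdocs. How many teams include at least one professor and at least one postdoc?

231

Total 3-person selections from all 13: C(13,3) = 286.
Selections missing a whole group: no professors → C(6,3) = 20; no postdocs → C(7,3) = 35.
Both groups omitted at once is impossible, so 286 − 55 = 231.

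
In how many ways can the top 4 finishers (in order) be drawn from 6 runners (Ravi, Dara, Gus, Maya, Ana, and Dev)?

This is an ordered selection of 4 from 6: P(6,4).
That gives 6 × 5 × 4 × 3 = 360.

360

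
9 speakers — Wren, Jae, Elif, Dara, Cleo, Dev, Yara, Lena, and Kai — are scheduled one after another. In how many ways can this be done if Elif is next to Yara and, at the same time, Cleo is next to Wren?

Treat {Elif,Yara} as one block (2 orders) and {Cleo,Wren} as another (2 orders).
That leaves 7 units to arrange: 2 × 2 × 7! = 4 × 5040 = 20160.

20160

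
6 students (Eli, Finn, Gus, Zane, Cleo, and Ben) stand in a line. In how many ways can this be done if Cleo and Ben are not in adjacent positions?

Of the 6! = 720 arrangements, those with Cleo and Ben adjacent number 2 × 5! = 240 (treat the pair as a block with 2 internal orders).
So 720 − 240 = 480 arrangements keep them apart.

480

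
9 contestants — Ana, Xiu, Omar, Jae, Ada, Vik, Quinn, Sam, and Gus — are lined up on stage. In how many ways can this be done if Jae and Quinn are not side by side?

Of the 9! = 362880 arrangements, those with Jae and Quinn adjacent number 2 × 8! = 80640 (treat the pair as a block with 2 internal orders).
So 362880 − 80640 = 282240 arrangements keep them apart.

282240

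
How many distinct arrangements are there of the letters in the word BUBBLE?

BUBBLE has 6 letters with B appearing 3 times.
The number of distinct arrangements is 6!/(3!) = 720/6 = 120.

120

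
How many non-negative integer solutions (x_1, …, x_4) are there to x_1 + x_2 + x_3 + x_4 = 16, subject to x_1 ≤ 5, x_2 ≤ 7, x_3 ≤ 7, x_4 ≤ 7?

By stars and bars, unrestricted non-negative solutions to x_1+…+x_4 = 16 number C(16+3,3) = 969.
Subtract solutions that violate a single cap (substitute x_i' = x_i − (cap_i+1)): x_1 ≥ 6 gives C(13,3) = 286; x_2 ≥ 8 gives C(11,3) = 165; x_3 ≥ 8 gives C(11,3) = 165; x_4 ≥ 8 gives C(11,3) = 165. Together 781.
Add back pairs where two caps are both exceeded: 10 + 10 + 10 + 1 + 1 + 1 = 33.
By inclusion–exclusion the count is 969 − 781 + 33 = 221.

221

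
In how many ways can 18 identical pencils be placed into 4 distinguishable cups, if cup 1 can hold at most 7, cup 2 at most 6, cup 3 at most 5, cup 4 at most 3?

20

Without the upper bounds there are C(21,3) = 1330 ways to split 18 among 4 cups.
Subtract solutions that violate a single cap (substitute x_i' = x_i − (cap_i+1)): x_1 ≥ 8 gives C(13,3) = 286; x_2 ≥ 7 gives C(14,3) = 364; x_3 ≥ 6 gives C(15,3) = 455; x_4 ≥ 4 gives C(17,3) = 680. Together 1785.
Add back pairs where two caps are both exceeded: 20 + 35 + 84 + 56 + 120 + 165 = 480.
Subtract triples: 0 + 0 + 1 + 4 = 5.
By inclusion–exclusion the count is 1330 − 1785 + 480 − 5 = 20.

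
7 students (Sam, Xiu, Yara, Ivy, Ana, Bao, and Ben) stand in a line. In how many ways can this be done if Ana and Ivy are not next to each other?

There are 7! = 5040 arrangements in all. If Ana and Ivy are adjacent, merging them into one block gives 2·(6)! = 1440 arrangements.
Complementary counting: 5040 − 1440 = 3600.

3600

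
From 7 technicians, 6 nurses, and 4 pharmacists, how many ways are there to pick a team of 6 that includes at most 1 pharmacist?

6864

Split by how many pharmacists are chosen (0 through 1).
Sum: C(4,0)·C(13,6) + C(4,1)·C(13,5) = 1716 + 5148 = 6864.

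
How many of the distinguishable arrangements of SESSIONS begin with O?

210

Fix O in the first position and arrange the remaining 7 letters.
Those 7 letters have S appearing 4 times, giving (7)!/(4!) = 210.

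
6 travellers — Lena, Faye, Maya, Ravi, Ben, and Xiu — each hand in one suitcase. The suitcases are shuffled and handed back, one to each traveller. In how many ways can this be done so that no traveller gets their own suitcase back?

265

Let Aᵢ be the assignments in which traveller i gets their own suitcase. We want the size of the complement of A₁∪…∪A_6.
By inclusion–exclusion this is Σ_{j=0}^{6} (−1)^j C(6,j)·(6−j)!.
Computing: 720 − 720 + 360 − 120 + 30 − 6 + 1 = 265.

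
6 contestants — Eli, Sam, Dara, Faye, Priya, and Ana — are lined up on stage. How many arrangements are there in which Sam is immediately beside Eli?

240

Place the 4 others and the Sam-Eli pair as 5 objects in a line; the pair has 2 internal arrangements.
So the count is 2·(5)! = 240.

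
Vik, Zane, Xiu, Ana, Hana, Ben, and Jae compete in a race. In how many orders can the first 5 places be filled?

This is an ordered selection of 5 from 7: P(7,5).
That gives 7 × 6 × 5 × 4 × 3 = 2520.

2520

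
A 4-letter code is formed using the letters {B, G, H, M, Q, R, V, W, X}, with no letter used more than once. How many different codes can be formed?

With no repetition, fill the 4 letters in order: 9 choices, then 8, down to 6.
9 × 8 × 7 × 6 = 3024.

3024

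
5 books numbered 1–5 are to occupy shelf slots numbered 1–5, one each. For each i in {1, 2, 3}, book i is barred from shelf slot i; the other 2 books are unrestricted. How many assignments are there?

Let Aᵢ (for i ∈ {1, 2, 3}) be the placements that put book i in its forbidden shelf slot. Any j of these fix j positions, leaving (5−j)! ways to fill the rest, and there are C(3,j) ways to pick which j.
By inclusion–exclusion, the number of valid placements is Σ_{j=0}^{3} (−1)^j C(3,j)·(5−j)!.
Computing: 120 − 72 + 18 − 2 = 64.

64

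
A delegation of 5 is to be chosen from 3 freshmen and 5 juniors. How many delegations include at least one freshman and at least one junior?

With no constraint there are C(8,5) = 56 possible selections.
Subtract selections that omit an entire group: no freshmen → C(5,5) = 1; no juniors → C(3,5) = 0.
Both groups omitted at once is impossible, so 56 − 1 = 55.

55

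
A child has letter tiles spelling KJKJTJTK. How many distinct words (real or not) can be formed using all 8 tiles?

560

KJKJTJTK has 8 letters with J appearing 3 times, K appearing 3 times, and T appearing twice.
So there are 8! / (3!·3!·2!) = 560 distinguishable arrangements.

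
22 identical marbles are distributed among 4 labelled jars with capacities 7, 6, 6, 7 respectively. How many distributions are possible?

Without the upper bounds there are C(25,3) = 2300 ways to split 22 among 4 jars.
Subtract solutions that violate a single cap (substitute x_i' = x_i − (cap_i+1)): x_1 ≥ 8 gives C(17,3) = 680; x_2 ≥ 7 gives C(18,3) = 816; x_3 ≥ 7 gives C(18,3) = 816; x_4 ≥ 8 gives C(17,3) = 680. Together 2992.
Add back pairs where two caps are both exceeded: 120 + 120 + 84 + 165 + 120 + 120 = 729.
Subtract triples: 1 + 0 + 0 + 1 = 2.
By inclusion–exclusion the count is 2300 − 2992 + 729 − 2 = 35.

35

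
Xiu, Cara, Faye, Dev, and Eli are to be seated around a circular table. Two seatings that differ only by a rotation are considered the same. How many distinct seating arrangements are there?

Around a circle, 5 distinct people have 5!/5 = (4)! = 24 rotationally distinct seatings.

24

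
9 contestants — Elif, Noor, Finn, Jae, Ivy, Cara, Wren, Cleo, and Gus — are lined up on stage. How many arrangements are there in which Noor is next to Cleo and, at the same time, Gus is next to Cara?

20160

Treat {Noor,Cleo} as one block (2 orders) and {Gus,Cara} as another (2 orders).
That leaves 7 units to arrange: 2 × 2 × 7! = 4 × 5040 = 20160.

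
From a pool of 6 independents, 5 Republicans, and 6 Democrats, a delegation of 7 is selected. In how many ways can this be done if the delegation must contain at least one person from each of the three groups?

17996

Unrestricted: C(17,7) = 19448 ways to pick any 7 of the 17.
Subtract selections that omit an entire group: no independents → C(11,7) = 330; no Republicans → C(12,7) = 792; no Democrats → C(11,7) = 330.
Add back selections omitting two groups (i.e. drawn from a single group): C(6,7) + C(5,7) + C(6,7) = 0.
By inclusion–exclusion: 19448 − 1452 + 0 = 17996.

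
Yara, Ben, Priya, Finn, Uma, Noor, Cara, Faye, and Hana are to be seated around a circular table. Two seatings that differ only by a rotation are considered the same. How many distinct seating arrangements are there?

Seat Yara anywhere (absorbing the rotational symmetry), then permute the other 8: (8)! = 40320.

40320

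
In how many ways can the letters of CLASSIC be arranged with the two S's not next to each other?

There are 7!/(2!·2!) = 1260 arrangements of CLASSIC in total.
Arrangements with the S's together: treat SS as one letter, giving (6)!/(2!) = 360.
Hence 1260 − 360 = 900.

900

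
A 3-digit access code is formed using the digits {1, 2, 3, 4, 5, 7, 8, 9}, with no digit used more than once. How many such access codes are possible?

With no repetition, fill the 3 digits in order: 8 choices, then 7, down to 6.
8 × 7 × 6 = 336.

336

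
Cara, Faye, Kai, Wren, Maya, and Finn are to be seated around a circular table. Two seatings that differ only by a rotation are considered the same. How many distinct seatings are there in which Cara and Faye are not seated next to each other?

All circular seatings of 6 people number (5)! = 120.
Those with Cara next to Faye: fuse the pair into one unit and seat 5 units around a circle — 2·(4)! = 48.
Subtracting, 120 − 48 = 72.

72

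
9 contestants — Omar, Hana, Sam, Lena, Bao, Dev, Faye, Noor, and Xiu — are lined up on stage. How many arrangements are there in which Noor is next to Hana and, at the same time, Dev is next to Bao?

Treat {Noor,Hana} as one block (2 orders) and {Dev,Bao} as another (2 orders).
That leaves 7 units to arrange: 2 × 2 × 7! = 4 × 5040 = 20160.

20160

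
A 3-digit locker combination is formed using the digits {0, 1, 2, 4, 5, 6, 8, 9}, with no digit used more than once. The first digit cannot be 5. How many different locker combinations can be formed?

294

The first digit has 8−1 = 7 choices (anything except 5).
The remaining 2 digits are filled from the other 7 symbols without repetition: 7 × 6 = 42.
Total: 7 × 42 = 294.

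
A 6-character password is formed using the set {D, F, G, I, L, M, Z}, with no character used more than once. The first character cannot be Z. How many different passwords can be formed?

The first character has 7−1 = 6 choices (anything except Z).
The remaining 5 characters are filled from the other 6 symbols without repetition: 6 × 5 × 4 × 3 × 2 = 720.
Total: 6 × 720 = 4320.

4320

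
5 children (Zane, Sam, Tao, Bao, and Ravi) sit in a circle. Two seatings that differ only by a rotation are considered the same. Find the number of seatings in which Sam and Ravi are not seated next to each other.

Without the restriction there are (4)! = 24 seatings.
Seatings with Sam beside Ravi: treat them as a block with 2 internal orders, giving 2 × (3)! = 12.
Subtracting, 24 − 12 = 12.

12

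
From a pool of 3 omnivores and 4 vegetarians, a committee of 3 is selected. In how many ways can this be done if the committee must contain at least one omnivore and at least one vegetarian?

30

With no constraint there are C(7,3) = 35 possible selections.
Selections missing a whole group: no omnivores → C(4,3) = 4; no vegetarians → C(3,3) = 1.
Both groups omitted at once is impossible, so 35 − 5 = 30.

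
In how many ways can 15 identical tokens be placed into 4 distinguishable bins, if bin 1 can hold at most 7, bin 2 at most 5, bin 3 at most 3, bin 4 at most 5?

52

Without the upper bounds there are C(18,3) = 816 ways to split 15 among 4 bins.
Subtract solutions that violate a single cap (substitute x_i' = x_i − (cap_i+1)): x_1 ≥ 8 gives C(10,3) = 120; x_2 ≥ 6 gives C(12,3) = 220; x_3 ≥ 4 gives C(14,3) = 364; x_4 ≥ 6 gives C(12,3) = 220. Together 924.
Add back pairs where two caps are both exceeded: 4 + 20 + 4 + 56 + 20 + 56 = 160.
By inclusion–exclusion the count is 816 − 924 + 160 = 52.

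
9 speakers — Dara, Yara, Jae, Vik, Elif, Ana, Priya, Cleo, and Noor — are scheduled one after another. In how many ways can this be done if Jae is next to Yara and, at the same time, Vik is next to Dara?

20160

Treat {Jae,Yara} as one block (2 orders) and {Vik,Dara} as another (2 orders).
That leaves 7 units to arrange: 2 × 2 × 7! = 4 × 5040 = 20160.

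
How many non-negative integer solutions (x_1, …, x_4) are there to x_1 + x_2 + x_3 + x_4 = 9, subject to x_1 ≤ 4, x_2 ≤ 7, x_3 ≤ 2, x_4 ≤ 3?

56

Without the upper bounds there are C(12,3) = 220 ways to split 9 among 4 variables.
Subtract solutions that violate a single cap (substitute x_i' = x_i − (cap_i+1)): x_1 ≥ 5 gives C(7,3) = 35; x_2 ≥ 8 gives C(4,3) = 4; x_3 ≥ 3 gives C(9,3) = 84; x_4 ≥ 4 gives C(8,3) = 56. Together 179.
Add back pairs where two caps are both exceeded: 0 + 4 + 1 + 0 + 0 + 10 = 15.
By inclusion–exclusion the count is 220 − 179 + 15 = 56.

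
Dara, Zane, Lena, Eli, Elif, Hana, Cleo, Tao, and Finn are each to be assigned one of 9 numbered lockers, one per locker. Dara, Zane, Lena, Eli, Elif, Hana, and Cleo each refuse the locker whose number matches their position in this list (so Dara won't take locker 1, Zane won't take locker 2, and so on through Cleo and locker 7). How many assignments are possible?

165016

Let Aᵢ (for 1 ≤ i ≤ 7) be the placements that put person i in their forbidden locker. Any j of these fix j positions, leaving (9−j)! ways to fill the rest, and there are C(7,j) ways to pick which j.
By inclusion–exclusion, the number of valid placements is Σ_{j=0}^{7} (−1)^j C(7,j)·(9−j)!.
Computing: 362880 − 282240 + 105840 − 25200 + 4200 − 504 + 42 − 2 = 165016.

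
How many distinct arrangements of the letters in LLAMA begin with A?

With the first slot taken by A, it remains to arrange the other 4 letters (LLMA).
Those 4 letters have L appearing twice, giving (4)!/(2!) = 12.

12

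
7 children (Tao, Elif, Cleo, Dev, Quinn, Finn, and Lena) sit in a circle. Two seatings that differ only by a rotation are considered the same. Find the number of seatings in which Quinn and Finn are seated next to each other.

Treat {Quinn, Finn} as one unit (2 internal orders) and seat the resulting 6 units around the table: (5)! circular arrangements.
So 2 × (5)! = 2 × 120 = 240.

240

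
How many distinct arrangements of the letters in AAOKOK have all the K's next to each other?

Treat the 2 copies of K as a single block. The multiset to arrange is then {KK, A, A, O, O}, 5 items in all.
That gives (5)!/(2!·2!) = 30 arrangements.

30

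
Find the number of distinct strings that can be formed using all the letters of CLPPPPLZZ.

3780

Letter multiplicities in CLPPPPLZZ: C×1, L×2, P×4, Z×2.
So there are 9! / (4!·2!·2!) = 3780 distinguishable arrangements.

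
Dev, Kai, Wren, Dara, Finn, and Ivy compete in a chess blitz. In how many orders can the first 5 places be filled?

720

There are 6 choices for 1st place, 5 for 2nd, and so on down to 2 for position 5.
That gives 6 × 5 × 4 × 3 × 2 = 720.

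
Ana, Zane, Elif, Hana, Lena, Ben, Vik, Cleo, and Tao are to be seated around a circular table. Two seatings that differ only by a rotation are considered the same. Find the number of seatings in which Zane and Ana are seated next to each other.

Glue Zane and Ana into a block (2 internal orders). Seating 8 units around a circle gives (7)! arrangements.
So 2 × (7)! = 2 × 5040 = 10080.

10080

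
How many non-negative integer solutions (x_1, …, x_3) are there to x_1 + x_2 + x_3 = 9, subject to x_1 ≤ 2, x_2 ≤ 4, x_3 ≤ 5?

6

By stars and bars, unrestricted non-negative solutions to x_1+…+x_3 = 9 number C(9+2,2) = 55.
Subtract solutions that violate a single cap (substitute x_i' = x_i − (cap_i+1)): x_1 ≥ 3 gives C(8,2) = 28; x_2 ≥ 5 gives C(6,2) = 15; x_3 ≥ 6 gives C(5,2) = 10. Together 53.
Add back pairs where two caps are both exceeded: 3 + 1 + 0 = 4.
By inclusion–exclusion the count is 55 − 53 + 4 = 6.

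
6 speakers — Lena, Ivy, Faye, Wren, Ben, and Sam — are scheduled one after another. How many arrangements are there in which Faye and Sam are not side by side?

There are 6! = 720 arrangements in all. If Faye and Sam are adjacent, merging them into one block gives 2·(5)! = 240 arrangements.
So 720 − 240 = 480 arrangements keep them apart.

480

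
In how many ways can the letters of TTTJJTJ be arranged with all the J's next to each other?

Treat the 3 copies of J as a single block. The multiset to arrange is then {JJJ, T, T, T, T}, 5 items in all.
That gives (5)!/(4!) = 5 arrangements.

5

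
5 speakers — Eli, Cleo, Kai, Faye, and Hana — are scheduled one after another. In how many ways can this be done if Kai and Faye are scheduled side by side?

48

Glue Kai and Faye into one block (2 internal orders), leaving 4 units to arrange in a row.
That gives 2 × 4! = 2 × 24 = 48.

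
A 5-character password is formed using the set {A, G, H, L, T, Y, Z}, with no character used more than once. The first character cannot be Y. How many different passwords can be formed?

2160

The first character has 7−1 = 6 choices (anything except Y).
The remaining 4 characters are filled from the other 6 symbols without repetition: 6 × 5 × 4 × 3 = 360.
Total: 6 × 360 = 2160.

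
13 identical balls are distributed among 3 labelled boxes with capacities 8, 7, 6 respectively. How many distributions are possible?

41

Ignoring the caps, the number of non-negative solutions to x_1+…+x_3 = 13 is C(15,2) = 105.
Subtract solutions that violate a single cap (substitute x_i' = x_i − (cap_i+1)): x_1 ≥ 9 gives C(6,2) = 15; x_2 ≥ 8 gives C(7,2) = 21; x_3 ≥ 7 gives C(8,2) = 28. Together 64.
No two caps can be exceeded simultaneously, so the pair terms are all 0.
By inclusion–exclusion the count is 105 − 64 + 0 = 41.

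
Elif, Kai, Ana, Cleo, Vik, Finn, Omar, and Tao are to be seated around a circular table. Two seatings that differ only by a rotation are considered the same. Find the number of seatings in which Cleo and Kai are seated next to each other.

1440

Glue Cleo and Kai into a block (2 internal orders). Seating 7 units around a circle gives (6)! arrangements.
So 2 × (6)! = 2 × 720 = 1440.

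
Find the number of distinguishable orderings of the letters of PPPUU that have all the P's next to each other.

Treat the 3 copies of P as a single block. The multiset to arrange is then {PPP, U, U}, 3 items in all.
That gives (3)!/(2!) = 3 arrangements.

3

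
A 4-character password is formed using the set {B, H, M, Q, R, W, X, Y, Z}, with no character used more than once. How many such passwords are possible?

With no repetition, fill the 4 characters in order: 9 choices, then 8, down to 6.
That product is 9 × 8 × 7 × 6 = 3024.

3024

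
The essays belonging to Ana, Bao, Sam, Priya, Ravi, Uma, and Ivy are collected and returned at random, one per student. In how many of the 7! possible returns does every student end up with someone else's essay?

1854

Let Aᵢ be the assignments in which student i gets their own essay. We want the size of the complement of A₁∪…∪A_7.
By inclusion–exclusion this is Σ_{j=0}^{7} (−1)^j C(7,j)·(7−j)!.
Computing: 5040 − 5040 + 2520 − 840 + 210 − 42 + 7 − 1 = 1854.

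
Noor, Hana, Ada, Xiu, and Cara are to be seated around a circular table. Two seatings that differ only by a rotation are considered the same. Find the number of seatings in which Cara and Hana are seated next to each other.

Treat {Cara, Hana} as one unit (2 internal orders) and seat the resulting 4 units around the table: (3)! circular arrangements.
So 2 × (3)! = 2 × 6 = 12.

12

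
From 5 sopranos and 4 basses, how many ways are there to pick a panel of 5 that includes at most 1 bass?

21

Split by how many basses are chosen (0 through 1).
Sum: C(4,0)·C(5,5) + C(4,1)·C(5,4) = 1 + 20 = 21.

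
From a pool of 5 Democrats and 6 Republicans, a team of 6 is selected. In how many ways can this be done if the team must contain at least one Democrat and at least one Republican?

461

Total 6-person selections from all 11: C(11,6) = 462.
Subtract selections that omit an entire group: no Democrats → C(6,6) = 1; no Republicans → C(5,6) = 0.
Both groups omitted at once is impossible, so 462 − 1 = 461.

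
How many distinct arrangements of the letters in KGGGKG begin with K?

With the first slot taken by K, it remains to arrange the other 5 letters (GGGKG).
Those 5 letters have G appearing 4 times, giving (5)!/(4!) = 5.

5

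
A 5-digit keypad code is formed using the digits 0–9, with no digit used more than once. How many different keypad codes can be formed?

This is a permutation of 5 out of 10: P(10,5) = 10!/5!.
10 × 9 × 8 × 7 × 6 = 30240.

30240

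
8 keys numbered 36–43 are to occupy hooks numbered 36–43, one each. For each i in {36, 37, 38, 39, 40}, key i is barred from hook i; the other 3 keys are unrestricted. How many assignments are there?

Let Aᵢ (for 36 ≤ i ≤ 40) be the placements that put key i in its forbidden hook. Any j of these fix j positions, leaving (8−j)! ways to fill the rest, and there are C(5,j) ways to pick which j.
By inclusion–exclusion, the number of valid placements is Σ_{j=0}^{5} (−1)^j C(5,j)·(8−j)!.
Computing: 40320 − 25200 + 7200 − 1200 + 120 − 6 = 21234.

21234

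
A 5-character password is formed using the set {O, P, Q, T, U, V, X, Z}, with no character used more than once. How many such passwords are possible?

6720

With no repetition, fill the 5 characters in order: 8 choices, then 7, down to 4.
8 × 7 × 6 × 5 × 4 = 6720.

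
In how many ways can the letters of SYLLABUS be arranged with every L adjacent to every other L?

2520

Treat the 2 copies of L as a single block. The multiset to arrange is then {LL, A, B, S, S, U, Y}, 7 items in all.
That gives (7)!/(2!) = 2520 arrangements.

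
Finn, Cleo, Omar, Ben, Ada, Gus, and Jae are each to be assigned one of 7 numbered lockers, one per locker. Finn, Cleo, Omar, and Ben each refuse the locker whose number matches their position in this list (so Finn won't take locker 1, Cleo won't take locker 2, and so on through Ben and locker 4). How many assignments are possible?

2790

Let Aᵢ (for 1 ≤ i ≤ 4) be the placements that put person i in their forbidden locker. Any j of these fix j positions, leaving (7−j)! ways to fill the rest, and there are C(4,j) ways to pick which j.
By inclusion–exclusion, the number of valid placements is Σ_{j=0}^{4} (−1)^j C(4,j)·(7−j)!.
Computing: 5040 − 2880 + 720 − 96 + 6 = 2790.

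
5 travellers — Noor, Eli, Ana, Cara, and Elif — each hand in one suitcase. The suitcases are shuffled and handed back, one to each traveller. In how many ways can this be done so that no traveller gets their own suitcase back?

44

Count assignments avoiding every fixed point. For any j of the 5 travellers fixed to their own suitcase, the other 5−j can be arranged in (5−j)! ways.
By inclusion–exclusion this is Σ_{j=0}^{5} (−1)^j C(5,j)·(5−j)!.
Computing: 120 − 120 + 60 − 20 + 5 − 1 = 44.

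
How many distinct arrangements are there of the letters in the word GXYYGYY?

105

The 7 letters of GXYYGYY have repeats: G appearing twice and Y appearing 4 times.
So there are 7! / (4!·2!) = 105 distinguishable arrangements.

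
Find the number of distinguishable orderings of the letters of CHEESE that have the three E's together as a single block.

Treat the 3 copies of E as a single block. The multiset to arrange is then {EEE, C, H, S}, 4 items in all.
All 4 items are distinct, so there are (4)! = 24 arrangements.

24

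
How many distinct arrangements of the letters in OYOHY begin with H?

With the first slot taken by H, it remains to arrange the other 4 letters (OYOY).
Those 4 letters have O appearing twice and Y appearing twice, giving (4)!/(2!·2!) = 6.

6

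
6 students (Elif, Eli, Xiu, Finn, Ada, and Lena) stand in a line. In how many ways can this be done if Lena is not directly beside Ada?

480

Of the 6! = 720 arrangements, those with Lena and Ada adjacent number 2 × 5! = 240 (treat the pair as a block with 2 internal orders).
Complementary counting: 720 − 240 = 480.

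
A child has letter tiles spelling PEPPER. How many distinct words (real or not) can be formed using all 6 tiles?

The 6 letters of PEPPER have repeats: E appearing twice and P appearing 3 times.
The number of distinct arrangements is 6!/(3!·2!) = 720/12 = 60.

60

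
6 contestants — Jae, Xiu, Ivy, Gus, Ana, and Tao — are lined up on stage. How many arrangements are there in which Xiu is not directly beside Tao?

Of the 6! = 720 arrangements, those with Xiu and Tao adjacent number 2 × 5! = 240 (treat the pair as a block with 2 internal orders).
Complementary counting: 720 − 240 = 480.

480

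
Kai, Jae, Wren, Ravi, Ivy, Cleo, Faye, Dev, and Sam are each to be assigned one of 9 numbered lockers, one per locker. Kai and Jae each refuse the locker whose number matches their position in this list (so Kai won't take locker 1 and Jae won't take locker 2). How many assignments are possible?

287280

Let Aᵢ (for i ∈ {1, 2}) be the placements that put person i in their forbidden locker. Any j of these fix j positions, leaving (9−j)! ways to fill the rest, and there are C(2,j) ways to pick which j.
By inclusion–exclusion, the number of valid placements is Σ_{j=0}^{2} (−1)^j C(2,j)·(9−j)!.
Computing: 362880 − 80640 + 5040 = 287280.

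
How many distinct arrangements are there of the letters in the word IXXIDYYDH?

Letter multiplicities in IXXIDYYDH: D×2, H×1, I×2, X×2, Y×2.
The number of distinct arrangements is 9!/(2!·2!·2!·2!) = 362880/16 = 22680.

22680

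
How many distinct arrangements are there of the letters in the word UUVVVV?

15

The 6 letters of UUVVVV have repeats: U appearing twice and V appearing 4 times.
So there are 6! / (4!·2!) = 15 distinguishable arrangements.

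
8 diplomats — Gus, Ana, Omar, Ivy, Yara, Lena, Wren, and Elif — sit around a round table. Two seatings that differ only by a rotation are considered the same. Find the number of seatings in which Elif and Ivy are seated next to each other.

1440

Glue Elif and Ivy into a block (2 internal orders). Seating 7 units around a circle gives (6)! arrangements.
So 2 × (6)! = 2 × 720 = 1440.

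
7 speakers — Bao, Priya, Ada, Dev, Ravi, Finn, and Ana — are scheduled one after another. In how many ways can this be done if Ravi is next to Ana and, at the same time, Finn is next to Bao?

Treat {Ravi,Ana} as one block (2 orders) and {Finn,Bao} as another (2 orders).
That leaves 5 units to arrange: 2 × 2 × 5! = 4 × 120 = 480.

480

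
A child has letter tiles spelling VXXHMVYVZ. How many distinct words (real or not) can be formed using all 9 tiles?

30240

The 9 letters of VXXHMVYVZ have repeats: V appearing 3 times and X appearing twice.
The number of distinct arrangements is 9!/(3!·2!) = 362880/12 = 30240.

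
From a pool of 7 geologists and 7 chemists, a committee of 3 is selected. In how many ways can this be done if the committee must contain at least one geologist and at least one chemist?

294

Unrestricted: C(14,3) = 364 ways to pick any 3 of the 14.
Selections missing a whole group: no geologists → C(7,3) = 35; no chemists → C(7,3) = 35.
Both groups omitted at once is impossible, so 364 − 70 = 294.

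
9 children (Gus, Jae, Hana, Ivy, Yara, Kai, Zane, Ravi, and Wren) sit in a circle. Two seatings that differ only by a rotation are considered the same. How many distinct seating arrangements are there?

40320

Around a circle, 9 distinct people have 9!/9 = (8)! = 40320 rotationally distinct seatings.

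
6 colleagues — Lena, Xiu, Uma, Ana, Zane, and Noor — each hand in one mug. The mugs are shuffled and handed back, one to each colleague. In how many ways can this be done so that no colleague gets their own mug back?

This is the derangement count D_6: permutations of 6 items with no fixed point.
By inclusion–exclusion this is Σ_{j=0}^{6} (−1)^j C(6,j)·(6−j)!.
Computing: 720 − 720 + 360 − 120 + 30 − 6 + 1 = 265.

265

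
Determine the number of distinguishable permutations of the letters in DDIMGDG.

Letter multiplicities in DDIMGDG: D×3, G×2, I×1, M×1.
So there are 7! / (3!·2!) = 420 distinguishable arrangements.

420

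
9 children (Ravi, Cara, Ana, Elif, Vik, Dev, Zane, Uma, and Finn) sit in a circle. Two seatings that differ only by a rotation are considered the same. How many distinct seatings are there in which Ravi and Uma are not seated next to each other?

30240

Without the restriction there are (8)! = 40320 seatings.
Those with Ravi next to Uma: fuse the pair into one unit and seat 8 units around a circle — 2·(7)! = 10080.
Subtracting, 40320 − 10080 = 30240.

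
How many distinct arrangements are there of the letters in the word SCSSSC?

Letter multiplicities in SCSSSC: C×2, S×4.
Dividing 6! = 720 by 4!·2! = 48 for the repeated letters gives 15.

15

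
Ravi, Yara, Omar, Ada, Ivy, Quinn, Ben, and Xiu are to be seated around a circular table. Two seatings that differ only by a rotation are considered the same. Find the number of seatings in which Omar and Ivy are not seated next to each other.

All circular seatings of 8 people number (7)! = 5040.
Those with Omar next to Ivy: fuse the pair into one unit and seat 7 units around a circle — 2·(6)! = 1440.
Subtracting, 5040 − 1440 = 3600.

3600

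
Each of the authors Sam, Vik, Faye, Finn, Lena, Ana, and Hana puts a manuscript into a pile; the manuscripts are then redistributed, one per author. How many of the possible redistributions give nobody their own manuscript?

1854

This is the derangement count D_7: permutations of 7 items with no fixed point.
By inclusion–exclusion this is Σ_{j=0}^{7} (−1)^j C(7,j)·(7−j)!.
Computing: 5040 − 5040 + 2520 − 840 + 210 − 42 + 7 − 1 = 1854.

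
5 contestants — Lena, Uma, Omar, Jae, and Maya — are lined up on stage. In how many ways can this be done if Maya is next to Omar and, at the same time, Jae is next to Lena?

Treat {Maya,Omar} as one block (2 orders) and {Jae,Lena} as another (2 orders).
That leaves 3 units to arrange: 2 × 2 × 3! = 4 × 6 = 24.

24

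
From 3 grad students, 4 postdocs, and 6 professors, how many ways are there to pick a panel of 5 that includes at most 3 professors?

1176

Split by how many professors are chosen (0 through 3).
Sum: C(6,0)·C(7,5) + C(6,1)·C(7,4) + C(6,2)·C(7,3) + C(6,3)·C(7,2) = 21 + 210 + 525 + 420 = 1176.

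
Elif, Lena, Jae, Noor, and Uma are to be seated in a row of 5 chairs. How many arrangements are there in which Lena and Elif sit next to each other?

Glue Lena and Elif into one block (2 internal orders), leaving 4 units to arrange in a row.
That gives 2 × 4! = 2 × 24 = 48.

48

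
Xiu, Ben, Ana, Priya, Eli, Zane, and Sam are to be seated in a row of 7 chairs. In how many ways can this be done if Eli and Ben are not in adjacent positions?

3600

Of the 7! = 5040 arrangements, those with Eli and Ben adjacent number 2 × 6! = 1440 (treat the pair as a block with 2 internal orders).
Complementary counting: 5040 − 1440 = 3600.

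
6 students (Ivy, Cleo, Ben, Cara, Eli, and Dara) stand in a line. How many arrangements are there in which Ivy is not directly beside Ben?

480

Of the 6! = 720 arrangements, those with Ivy and Ben adjacent number 2 × 5! = 240 (treat the pair as a block with 2 internal orders).
So 720 − 240 = 480 arrangements keep them apart.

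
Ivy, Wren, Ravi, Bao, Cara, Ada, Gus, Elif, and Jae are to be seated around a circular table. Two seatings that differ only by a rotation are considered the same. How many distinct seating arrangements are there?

Around a circle, 9 distinct people have 9!/9 = (8)! = 40320 rotationally distinct seatings.

40320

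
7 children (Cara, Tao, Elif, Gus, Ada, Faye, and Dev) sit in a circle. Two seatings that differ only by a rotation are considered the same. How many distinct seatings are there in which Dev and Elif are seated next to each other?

Treat {Dev, Elif} as one unit (2 internal orders) and seat the resulting 6 units around the table: (5)! circular arrangements.
So 2 × (5)! = 2 × 120 = 240.

240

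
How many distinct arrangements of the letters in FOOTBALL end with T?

1260

Fix T in the last position and arrange the remaining 7 letters.
Those 7 letters have L appearing twice and O appearing twice, giving (7)!/(2!·2!) = 1260.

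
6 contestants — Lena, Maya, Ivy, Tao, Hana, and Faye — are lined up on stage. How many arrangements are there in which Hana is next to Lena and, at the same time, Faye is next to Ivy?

Treat {Hana,Lena} as one block (2 orders) and {Faye,Ivy} as another (2 orders).
That leaves 4 units to arrange: 2 × 2 × 4! = 4 × 24 = 96.

96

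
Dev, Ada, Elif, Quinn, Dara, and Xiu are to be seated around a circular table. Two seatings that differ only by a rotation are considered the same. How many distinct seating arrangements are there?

120

Seat Dev anywhere (absorbing the rotational symmetry), then permute the other 5: (5)! = 120.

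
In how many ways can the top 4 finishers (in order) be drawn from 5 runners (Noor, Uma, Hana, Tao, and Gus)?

120

This is an ordered selection of 4 from 5: P(5,4).
That gives 5 × 4 × 3 × 2 = 120.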